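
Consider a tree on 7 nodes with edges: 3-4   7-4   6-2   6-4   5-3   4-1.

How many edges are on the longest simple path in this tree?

Starting from 5, a farthest node is 2 at distance 4.
One longest path: 5 - 3 - 4 - 6 - 2.
So the diameter is 4.

4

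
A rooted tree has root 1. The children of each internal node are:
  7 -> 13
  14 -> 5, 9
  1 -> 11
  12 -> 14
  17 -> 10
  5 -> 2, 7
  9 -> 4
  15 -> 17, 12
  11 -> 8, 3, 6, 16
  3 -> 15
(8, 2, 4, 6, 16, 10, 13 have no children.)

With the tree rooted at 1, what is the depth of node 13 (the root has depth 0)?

8

1 – 11 – 3 – 15 – 12 – 14 – 5 – 7 – 13 — 8 edges.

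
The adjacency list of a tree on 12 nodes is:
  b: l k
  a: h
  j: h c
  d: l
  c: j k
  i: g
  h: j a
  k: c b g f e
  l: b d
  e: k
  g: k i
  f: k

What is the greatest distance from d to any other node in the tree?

A farthest node from d is a.
The path d – l – b – k – c – j – h – a has 7 edges.

7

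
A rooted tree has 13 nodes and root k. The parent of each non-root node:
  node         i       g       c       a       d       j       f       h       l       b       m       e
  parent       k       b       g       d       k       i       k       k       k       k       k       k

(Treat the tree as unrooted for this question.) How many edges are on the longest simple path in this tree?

5

BFS from c reaches j last, at distance 5; BFS from j confirms no node is farther.
Path: c – g – b – k – i – j.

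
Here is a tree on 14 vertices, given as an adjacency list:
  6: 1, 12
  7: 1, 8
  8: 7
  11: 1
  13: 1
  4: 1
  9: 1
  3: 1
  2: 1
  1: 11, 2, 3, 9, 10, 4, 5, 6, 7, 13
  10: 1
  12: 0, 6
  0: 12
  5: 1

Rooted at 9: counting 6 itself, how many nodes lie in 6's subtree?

Descendants of 6 (including itself): 6, 12, 0. That's 3.

3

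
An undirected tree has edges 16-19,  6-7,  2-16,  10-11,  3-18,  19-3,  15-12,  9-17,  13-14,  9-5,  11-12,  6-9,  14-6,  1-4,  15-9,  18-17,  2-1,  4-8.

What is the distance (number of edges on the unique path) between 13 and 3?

6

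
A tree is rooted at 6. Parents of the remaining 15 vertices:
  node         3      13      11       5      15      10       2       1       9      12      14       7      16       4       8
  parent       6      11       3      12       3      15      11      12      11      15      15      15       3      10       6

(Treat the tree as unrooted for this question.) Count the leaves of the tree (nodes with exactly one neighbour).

10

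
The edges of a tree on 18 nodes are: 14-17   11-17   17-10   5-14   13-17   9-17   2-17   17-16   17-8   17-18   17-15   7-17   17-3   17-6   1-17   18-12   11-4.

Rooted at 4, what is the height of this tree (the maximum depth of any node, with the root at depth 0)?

4

12 sits deepest: 4-11-17-18-12 — 4 edges from the root.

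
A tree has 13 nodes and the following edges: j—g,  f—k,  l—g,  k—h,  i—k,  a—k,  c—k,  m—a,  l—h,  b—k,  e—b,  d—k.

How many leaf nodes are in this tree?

The leaves are c, d, e, f, i, j, m.
That is 7 leaves.

7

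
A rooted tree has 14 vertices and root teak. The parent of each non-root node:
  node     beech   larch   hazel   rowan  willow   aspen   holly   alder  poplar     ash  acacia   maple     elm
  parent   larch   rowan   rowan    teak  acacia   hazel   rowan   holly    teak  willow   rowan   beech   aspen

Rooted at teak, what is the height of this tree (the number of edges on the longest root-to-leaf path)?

4

The longest root-to-leaf path is teak-rowan-acacia-willow-ash (4 edges).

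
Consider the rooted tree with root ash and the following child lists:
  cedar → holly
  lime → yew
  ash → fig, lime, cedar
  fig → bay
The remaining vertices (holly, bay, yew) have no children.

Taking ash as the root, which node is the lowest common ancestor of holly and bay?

holly's ancestor chain is holly, cedar, ash and bay's is bay, fig, ash; they first meet at ash.

ash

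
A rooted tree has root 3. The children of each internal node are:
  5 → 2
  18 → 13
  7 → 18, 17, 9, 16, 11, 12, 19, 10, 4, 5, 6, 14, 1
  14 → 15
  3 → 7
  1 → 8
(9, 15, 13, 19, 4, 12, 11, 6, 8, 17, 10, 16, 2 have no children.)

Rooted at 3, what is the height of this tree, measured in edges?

3

The longest root-to-leaf path is 3-7-5-2 (3 edges).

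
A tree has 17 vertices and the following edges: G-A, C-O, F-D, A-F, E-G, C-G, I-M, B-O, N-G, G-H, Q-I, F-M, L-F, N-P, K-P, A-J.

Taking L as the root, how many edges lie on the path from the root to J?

3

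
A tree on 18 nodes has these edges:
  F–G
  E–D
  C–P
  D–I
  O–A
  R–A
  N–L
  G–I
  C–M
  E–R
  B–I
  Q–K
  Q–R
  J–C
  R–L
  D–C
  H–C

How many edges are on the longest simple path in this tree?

A longest path is N–L–R–E–D–I–G–F, with 7 edges.

7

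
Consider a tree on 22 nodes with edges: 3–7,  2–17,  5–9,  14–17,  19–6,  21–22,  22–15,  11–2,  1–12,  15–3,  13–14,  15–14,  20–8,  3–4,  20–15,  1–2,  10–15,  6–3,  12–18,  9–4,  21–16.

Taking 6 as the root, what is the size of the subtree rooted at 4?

3

The subtree rooted at 4 contains: 4, 9, 5 — 3 nodes.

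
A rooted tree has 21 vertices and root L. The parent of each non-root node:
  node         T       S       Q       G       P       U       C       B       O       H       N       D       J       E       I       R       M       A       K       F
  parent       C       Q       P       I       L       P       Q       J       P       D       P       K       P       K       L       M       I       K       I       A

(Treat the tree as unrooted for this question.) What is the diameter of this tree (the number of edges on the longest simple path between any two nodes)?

8

A longest path is T – C – Q – P – L – I – K – D – H, with 8 edges.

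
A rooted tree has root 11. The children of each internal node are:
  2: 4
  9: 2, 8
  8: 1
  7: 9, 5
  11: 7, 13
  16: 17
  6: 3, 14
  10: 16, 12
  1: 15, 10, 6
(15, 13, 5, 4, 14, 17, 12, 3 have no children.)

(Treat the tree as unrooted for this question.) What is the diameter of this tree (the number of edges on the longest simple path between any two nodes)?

BFS from 13 reaches 17 last, at distance 8; BFS from 17 confirms no node is farther.
Path: 13-11-7-9-8-1-10-16-17.

8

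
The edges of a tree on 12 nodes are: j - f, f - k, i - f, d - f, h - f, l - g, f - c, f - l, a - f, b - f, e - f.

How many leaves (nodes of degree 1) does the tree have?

Degree-1 nodes: a, b, c, d, e, g, h, i, j, k — 10 of them.

10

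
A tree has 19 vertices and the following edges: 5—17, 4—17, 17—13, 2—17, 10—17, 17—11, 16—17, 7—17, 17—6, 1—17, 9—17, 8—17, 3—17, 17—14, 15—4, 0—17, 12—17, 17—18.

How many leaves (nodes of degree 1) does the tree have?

17

Exactly 17 nodes have a single neighbour: 0, 1, 2, 3, 5, 6, 7, 8, 9, 10, 11, 12, 13, 14, 15, 16, 18.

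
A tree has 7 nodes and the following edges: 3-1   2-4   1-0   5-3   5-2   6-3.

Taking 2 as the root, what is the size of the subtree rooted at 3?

3's subtree: {3, 6, 1, 0}, size 4.

4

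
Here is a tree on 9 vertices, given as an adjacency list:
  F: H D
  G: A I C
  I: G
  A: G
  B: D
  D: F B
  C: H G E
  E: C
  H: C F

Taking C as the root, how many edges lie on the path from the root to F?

Climbing from F to the root: F – H – C. That's 2 steps.

2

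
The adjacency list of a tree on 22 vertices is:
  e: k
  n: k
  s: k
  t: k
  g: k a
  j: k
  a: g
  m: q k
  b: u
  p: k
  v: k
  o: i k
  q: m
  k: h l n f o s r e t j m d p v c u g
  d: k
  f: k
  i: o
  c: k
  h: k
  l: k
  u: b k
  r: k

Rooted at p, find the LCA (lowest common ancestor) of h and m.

Ancestors of h (toward the root): h, k, p.
Ancestors of m: m, k, p.
The deepest node appearing in both lists is k.

k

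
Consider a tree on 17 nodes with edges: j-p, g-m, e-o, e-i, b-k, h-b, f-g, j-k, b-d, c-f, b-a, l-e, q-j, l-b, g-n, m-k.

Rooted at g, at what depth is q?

Path from g to q: g–m–k–j–q, which has 4 edges.

4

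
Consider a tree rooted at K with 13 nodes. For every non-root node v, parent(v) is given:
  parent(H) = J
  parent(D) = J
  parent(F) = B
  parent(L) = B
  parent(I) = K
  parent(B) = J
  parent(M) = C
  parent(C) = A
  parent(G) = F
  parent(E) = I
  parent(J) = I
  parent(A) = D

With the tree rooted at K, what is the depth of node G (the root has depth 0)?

K → I → J → B → F → G — 5 edges.

5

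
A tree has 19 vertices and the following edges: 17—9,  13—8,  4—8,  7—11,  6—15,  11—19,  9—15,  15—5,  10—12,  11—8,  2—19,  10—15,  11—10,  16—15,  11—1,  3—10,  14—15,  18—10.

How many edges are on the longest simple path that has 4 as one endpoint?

6

Distances from 4 peak at 6, attained at 17.
4 – 8 – 11 – 10 – 15 – 9 – 17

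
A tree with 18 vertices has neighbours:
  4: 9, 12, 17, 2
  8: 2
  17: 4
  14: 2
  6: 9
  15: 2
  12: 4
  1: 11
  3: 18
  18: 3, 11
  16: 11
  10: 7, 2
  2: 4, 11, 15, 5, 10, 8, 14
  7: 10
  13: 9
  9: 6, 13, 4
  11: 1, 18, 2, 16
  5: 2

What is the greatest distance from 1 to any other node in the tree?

5

Distances from 1 peak at 5, attained at 13 (6 also at distance 5).
1–11–2–4–9–13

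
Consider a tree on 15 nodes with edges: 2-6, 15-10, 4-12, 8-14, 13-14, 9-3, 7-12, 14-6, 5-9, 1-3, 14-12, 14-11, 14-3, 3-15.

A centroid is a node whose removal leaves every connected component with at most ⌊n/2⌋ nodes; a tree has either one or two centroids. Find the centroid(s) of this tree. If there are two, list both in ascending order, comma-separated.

14

If 14 is removed the pieces have sizes 6, 3, 2, 1, 1, 1, all ≤ ⌊15/2⌋ = 7.
No neighbour of 14 does as well, so 14 is the unique centroid.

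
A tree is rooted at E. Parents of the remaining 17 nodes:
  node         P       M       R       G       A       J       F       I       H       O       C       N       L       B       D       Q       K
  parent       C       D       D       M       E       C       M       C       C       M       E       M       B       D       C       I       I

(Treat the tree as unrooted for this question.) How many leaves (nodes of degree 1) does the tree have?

12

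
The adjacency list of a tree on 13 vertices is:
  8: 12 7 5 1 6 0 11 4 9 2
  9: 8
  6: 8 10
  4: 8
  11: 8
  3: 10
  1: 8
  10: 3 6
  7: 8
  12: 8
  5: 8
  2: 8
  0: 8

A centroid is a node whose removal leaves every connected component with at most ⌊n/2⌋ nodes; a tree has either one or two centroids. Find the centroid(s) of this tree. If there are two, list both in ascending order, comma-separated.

If 8 is removed the pieces have sizes 3, 1, 1, 1, 1, 1, 1, 1, 1, 1, all ≤ ⌊13/2⌋ = 6.
No neighbour of 8 does as well, so 8 is the unique centroid.

8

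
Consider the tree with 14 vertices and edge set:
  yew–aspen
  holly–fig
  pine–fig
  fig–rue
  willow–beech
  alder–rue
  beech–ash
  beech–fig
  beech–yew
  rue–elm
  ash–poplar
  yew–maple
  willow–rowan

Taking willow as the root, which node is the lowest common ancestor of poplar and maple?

beech

poplar's ancestor chain is poplar, ash, beech, willow and maple's is maple, yew, beech, willow; they first meet at beech.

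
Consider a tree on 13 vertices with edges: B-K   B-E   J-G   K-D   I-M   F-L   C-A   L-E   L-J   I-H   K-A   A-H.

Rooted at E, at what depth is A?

3

Climbing from A to the root: A – K – B – E. That's 3 steps.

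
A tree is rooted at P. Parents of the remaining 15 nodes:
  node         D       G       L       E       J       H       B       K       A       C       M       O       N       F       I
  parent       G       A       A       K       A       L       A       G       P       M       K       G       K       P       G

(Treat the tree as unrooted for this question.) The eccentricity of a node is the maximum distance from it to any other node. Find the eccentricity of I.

4

A farthest node from I is C (F, H also at distance 4).
The path I–G–K–M–C has 4 edges.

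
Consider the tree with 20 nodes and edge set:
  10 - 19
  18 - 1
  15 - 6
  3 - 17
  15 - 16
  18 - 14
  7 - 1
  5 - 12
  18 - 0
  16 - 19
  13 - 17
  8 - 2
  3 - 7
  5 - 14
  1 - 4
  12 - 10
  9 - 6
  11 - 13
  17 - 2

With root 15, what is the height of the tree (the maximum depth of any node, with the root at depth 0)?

A deepest node is 8, reached by 15-16-19-10-12-5-14-18-1-7-3-17-2-8.
That path has 13 edges, so the height is 13.

13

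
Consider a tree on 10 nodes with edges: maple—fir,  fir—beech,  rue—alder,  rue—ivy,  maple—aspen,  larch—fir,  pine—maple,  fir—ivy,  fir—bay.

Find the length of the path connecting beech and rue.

The path is beech – fir – ivy – rue, which has 3 edges.

3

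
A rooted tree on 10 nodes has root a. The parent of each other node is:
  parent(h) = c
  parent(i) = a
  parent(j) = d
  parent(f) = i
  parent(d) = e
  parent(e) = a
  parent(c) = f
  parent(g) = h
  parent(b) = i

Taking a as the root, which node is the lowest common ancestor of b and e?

b's ancestor chain is b, i, a and e's is e, a; they first meet at a.

a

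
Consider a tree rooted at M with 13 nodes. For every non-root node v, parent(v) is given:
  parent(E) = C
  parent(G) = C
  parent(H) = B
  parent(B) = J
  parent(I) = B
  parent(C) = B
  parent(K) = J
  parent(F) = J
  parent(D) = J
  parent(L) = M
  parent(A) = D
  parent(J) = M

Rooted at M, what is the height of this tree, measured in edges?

The longest root-to-leaf path is M → J → B → C → G (4 edges).

4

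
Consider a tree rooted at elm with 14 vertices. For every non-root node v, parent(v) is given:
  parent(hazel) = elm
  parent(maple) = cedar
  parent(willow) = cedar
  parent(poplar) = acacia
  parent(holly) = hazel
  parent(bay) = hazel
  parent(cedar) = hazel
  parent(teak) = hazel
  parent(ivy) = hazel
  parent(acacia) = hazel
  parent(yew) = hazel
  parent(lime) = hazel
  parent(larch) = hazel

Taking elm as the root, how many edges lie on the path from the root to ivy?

elm → hazel → ivy — 2 edges.

2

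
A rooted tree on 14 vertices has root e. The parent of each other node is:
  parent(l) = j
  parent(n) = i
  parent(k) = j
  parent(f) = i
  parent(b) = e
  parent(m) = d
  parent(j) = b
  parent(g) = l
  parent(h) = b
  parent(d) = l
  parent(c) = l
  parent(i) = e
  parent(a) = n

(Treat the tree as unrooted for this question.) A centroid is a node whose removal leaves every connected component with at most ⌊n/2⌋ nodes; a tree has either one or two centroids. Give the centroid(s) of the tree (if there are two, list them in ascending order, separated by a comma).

If b is removed the pieces have sizes 7, 5, 1, all ≤ ⌊14/2⌋ = 7.
j is adjacent to b and is also a centroid (the largest component after removing it is likewise 7).

b, j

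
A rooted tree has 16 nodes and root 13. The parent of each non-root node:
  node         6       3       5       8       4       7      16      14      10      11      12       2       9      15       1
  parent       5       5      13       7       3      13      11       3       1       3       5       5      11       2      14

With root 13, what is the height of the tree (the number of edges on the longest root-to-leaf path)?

The longest root-to-leaf path is 13 → 5 → 3 → 14 → 1 → 10 (5 edges).

5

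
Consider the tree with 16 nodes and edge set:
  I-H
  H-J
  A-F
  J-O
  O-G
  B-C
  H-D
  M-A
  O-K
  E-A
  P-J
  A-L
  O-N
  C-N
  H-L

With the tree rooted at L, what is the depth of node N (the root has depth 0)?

Climbing from N to the root: N–O–J–H–L. That's 4 steps.

4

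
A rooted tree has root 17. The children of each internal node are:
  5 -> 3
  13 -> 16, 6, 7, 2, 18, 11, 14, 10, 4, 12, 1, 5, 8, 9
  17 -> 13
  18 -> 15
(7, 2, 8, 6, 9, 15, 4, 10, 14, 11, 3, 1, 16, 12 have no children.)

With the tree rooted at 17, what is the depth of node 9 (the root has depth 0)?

2

Climbing from 9 to the root: 9 → 13 → 17. That's 2 steps.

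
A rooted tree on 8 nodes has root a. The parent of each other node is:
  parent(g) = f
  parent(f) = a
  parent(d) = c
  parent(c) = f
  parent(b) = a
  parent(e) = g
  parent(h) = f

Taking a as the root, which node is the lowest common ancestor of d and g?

f

d's ancestor chain is d, c, f, a and g's is g, f, a; they first meet at f.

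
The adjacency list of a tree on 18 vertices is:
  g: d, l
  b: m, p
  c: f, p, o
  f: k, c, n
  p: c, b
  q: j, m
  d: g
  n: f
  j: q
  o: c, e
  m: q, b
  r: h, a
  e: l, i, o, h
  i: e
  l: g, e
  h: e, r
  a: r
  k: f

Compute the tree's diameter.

A longest path is j - q - m - b - p - c - o - e - h - r - a, with 10 edges.

10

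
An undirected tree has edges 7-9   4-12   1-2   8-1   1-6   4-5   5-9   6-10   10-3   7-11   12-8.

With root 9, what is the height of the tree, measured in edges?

A deepest node is 3, reached by 9–5–4–12–8–1–6–10–3.
That path has 8 edges, so the height is 8.

8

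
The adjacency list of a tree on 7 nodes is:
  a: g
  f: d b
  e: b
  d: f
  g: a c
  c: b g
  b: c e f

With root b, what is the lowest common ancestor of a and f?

Path a→root: a g c b; path f→root: f b.
First common node: b.

b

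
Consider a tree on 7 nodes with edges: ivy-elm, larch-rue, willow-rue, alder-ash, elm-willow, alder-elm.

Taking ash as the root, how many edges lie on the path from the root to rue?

4

Path from ash to rue: ash–alder–elm–willow–rue, which has 4 edges.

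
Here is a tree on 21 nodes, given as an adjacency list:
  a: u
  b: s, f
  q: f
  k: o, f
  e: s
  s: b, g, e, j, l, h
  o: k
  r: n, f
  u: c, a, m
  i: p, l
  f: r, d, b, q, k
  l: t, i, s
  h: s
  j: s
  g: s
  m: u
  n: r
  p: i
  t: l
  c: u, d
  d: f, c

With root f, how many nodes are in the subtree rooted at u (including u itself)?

The subtree rooted at u contains: u, m, a — 3 nodes.

3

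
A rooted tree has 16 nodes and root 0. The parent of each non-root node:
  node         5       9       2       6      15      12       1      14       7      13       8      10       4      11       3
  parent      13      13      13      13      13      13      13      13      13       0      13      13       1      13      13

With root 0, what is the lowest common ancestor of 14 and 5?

Path 14→root: 14 13 0; path 5→root: 5 13 0.
First common node: 13.

13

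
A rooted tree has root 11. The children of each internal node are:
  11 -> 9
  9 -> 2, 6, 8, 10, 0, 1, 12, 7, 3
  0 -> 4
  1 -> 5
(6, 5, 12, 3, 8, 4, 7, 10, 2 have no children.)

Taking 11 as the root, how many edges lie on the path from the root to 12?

11–9–12 — 2 edges.

2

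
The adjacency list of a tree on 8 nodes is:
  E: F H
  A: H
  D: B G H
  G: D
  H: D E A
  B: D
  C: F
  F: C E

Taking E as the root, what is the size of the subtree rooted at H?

5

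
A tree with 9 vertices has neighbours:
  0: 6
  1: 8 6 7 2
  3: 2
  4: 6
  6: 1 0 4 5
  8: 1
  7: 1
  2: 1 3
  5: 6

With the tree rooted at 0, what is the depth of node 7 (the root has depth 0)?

3

Path from 0 to 7: 0 – 6 – 1 – 7, which has 3 edges.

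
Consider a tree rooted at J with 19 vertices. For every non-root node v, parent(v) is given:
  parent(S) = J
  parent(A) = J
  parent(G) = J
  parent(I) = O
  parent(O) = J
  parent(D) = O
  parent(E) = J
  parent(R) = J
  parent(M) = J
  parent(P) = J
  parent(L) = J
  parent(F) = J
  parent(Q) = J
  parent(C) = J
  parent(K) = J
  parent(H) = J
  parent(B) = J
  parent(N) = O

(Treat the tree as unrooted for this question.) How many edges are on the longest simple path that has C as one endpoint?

3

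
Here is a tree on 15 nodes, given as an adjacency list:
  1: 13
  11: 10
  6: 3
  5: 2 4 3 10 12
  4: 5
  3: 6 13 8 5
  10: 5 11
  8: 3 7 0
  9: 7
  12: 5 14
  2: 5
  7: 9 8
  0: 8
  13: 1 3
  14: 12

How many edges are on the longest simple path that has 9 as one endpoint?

6

A farthest node from 9 is 11 (14 also at distance 6).
The path 9-7-8-3-5-10-11 has 6 edges.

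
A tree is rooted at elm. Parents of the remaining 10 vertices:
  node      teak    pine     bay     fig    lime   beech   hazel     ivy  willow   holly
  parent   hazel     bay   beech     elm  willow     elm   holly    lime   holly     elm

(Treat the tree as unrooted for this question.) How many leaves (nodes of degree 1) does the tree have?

The leaves are fig, ivy, pine, teak.
That is 4 leaves.

4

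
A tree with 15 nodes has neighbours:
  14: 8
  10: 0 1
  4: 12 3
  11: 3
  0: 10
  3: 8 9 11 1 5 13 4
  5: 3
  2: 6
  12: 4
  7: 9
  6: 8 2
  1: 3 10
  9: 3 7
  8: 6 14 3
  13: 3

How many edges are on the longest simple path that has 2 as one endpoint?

Distances from 2 peak at 6, attained at 0.
2 – 6 – 8 – 3 – 1 – 10 – 0

6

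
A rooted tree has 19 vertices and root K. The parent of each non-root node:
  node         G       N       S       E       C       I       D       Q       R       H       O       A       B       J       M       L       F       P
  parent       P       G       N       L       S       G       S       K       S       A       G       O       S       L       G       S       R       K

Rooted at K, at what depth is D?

Path from K to D: K → P → G → N → S → D, which has 5 edges.

5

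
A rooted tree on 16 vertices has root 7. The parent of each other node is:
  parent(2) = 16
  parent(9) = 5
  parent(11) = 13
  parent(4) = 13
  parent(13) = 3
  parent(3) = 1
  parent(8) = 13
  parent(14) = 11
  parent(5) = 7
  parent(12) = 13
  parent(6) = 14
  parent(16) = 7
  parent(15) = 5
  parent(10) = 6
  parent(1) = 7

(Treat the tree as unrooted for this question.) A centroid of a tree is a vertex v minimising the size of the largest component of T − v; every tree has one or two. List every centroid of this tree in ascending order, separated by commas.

3, 13

Removing 3 splits the tree into components of sizes 8, 7; the largest is 8 ≤ ⌊16/2⌋ = 8.
Its neighbour 13 also leaves a largest component of size 8, so both are centroids.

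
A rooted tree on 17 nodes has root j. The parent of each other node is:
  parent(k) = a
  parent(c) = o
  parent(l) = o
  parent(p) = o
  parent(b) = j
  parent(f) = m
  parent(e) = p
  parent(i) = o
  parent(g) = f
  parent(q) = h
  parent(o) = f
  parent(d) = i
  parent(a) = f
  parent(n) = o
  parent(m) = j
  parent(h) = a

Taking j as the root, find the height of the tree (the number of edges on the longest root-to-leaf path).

5

The longest root-to-leaf path is j-m-f-a-h-q (5 edges).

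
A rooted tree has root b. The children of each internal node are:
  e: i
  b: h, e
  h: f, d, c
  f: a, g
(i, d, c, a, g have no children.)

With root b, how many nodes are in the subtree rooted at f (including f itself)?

f's subtree: {f, a, g}, size 3.

3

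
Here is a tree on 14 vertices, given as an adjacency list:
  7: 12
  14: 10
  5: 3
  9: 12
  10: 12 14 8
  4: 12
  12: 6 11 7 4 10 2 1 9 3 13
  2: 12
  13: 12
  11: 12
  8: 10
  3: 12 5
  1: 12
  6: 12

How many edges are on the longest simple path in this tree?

4

BFS from 14 reaches 5 last, at distance 4; BFS from 5 confirms no node is farther.
Path: 14-10-12-3-5.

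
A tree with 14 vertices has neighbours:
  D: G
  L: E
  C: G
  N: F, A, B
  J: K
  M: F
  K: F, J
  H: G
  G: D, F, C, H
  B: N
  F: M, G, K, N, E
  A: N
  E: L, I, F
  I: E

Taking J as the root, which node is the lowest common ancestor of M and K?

K

M's ancestor chain is M, F, K, J and K's is K, J; they first meet at K.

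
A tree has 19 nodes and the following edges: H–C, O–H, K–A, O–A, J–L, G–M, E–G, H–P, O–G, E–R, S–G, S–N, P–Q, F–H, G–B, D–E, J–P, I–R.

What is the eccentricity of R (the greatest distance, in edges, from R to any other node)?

7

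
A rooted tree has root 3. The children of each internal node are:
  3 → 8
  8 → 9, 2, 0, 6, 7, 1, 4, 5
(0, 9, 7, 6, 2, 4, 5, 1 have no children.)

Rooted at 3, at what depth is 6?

2

Path from 3 to 6: 3–8–6, which has 2 edges.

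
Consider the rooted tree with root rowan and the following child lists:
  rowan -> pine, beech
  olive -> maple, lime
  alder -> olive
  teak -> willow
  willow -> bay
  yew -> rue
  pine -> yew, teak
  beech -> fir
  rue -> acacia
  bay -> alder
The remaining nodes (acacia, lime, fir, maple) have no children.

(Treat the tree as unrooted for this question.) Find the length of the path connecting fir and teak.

4

fir – beech – rowan – pine – teak: 4 edges.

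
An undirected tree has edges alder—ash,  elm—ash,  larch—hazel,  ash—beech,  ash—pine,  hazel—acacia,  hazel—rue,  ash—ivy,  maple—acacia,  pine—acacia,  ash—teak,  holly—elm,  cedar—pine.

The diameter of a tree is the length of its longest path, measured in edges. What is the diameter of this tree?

6

BFS from rue reaches holly last, at distance 6; BFS from holly confirms no node is farther.
Path: rue – hazel – acacia – pine – ash – elm – holly.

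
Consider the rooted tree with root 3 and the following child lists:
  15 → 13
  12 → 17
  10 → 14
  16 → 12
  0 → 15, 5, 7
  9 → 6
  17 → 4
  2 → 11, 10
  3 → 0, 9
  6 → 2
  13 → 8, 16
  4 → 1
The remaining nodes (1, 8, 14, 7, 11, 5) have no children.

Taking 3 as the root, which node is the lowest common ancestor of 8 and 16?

Path 8→root: 8 13 15 0 3; path 16→root: 16 13 15 0 3.
First common node: 13.

13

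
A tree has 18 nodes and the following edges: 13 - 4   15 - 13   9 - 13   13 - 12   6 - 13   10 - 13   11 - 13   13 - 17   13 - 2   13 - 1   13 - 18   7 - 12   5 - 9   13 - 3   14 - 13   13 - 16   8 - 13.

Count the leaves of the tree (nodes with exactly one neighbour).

15

Degree-1 nodes: 1, 2, 3, 4, 5, 6, 7, 8, 10, 11, 14, 15, 16, 17, 18 — 15 of them.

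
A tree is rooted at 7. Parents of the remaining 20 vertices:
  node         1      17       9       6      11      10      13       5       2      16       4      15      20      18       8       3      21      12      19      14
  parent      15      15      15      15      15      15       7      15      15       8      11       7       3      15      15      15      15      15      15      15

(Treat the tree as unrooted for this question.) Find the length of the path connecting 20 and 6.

3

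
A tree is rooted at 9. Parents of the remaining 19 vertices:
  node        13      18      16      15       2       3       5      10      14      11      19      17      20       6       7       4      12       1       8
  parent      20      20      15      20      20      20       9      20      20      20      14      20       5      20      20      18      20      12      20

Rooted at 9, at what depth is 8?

9 → 5 → 20 → 8 — 3 edges.

3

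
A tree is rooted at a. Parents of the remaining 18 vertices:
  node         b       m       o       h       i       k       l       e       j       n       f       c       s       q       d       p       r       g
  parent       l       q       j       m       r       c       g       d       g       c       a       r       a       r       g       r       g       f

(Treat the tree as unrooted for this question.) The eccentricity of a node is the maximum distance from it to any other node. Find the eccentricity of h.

7

A farthest node from h is s.
The path h – m – q – r – g – f – a – s has 7 edges.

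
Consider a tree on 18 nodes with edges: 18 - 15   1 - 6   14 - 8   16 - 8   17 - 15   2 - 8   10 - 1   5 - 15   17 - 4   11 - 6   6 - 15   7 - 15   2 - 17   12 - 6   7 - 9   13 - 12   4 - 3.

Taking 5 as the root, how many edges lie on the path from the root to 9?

3

Climbing from 9 to the root: 9 → 7 → 15 → 5. That's 3 steps.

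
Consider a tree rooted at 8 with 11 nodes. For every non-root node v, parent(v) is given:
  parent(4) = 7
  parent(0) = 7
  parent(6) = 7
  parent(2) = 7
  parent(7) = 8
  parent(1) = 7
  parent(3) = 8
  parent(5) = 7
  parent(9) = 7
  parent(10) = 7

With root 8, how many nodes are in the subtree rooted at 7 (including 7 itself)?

9

The subtree rooted at 7 contains: 7, 0, 6, 1, 5, 9, 2, 4, 10 — 9 nodes.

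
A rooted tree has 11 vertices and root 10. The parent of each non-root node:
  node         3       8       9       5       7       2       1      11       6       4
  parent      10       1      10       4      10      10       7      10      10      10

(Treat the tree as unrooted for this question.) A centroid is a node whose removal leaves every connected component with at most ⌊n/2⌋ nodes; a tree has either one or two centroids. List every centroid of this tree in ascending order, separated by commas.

10

Removing 10 splits the tree into components of sizes 3, 2, 1, 1, 1, 1, 1; the largest is 3 ≤ ⌊11/2⌋ = 5.
Every other node leaves some component of size > 5, so the centroid is unique.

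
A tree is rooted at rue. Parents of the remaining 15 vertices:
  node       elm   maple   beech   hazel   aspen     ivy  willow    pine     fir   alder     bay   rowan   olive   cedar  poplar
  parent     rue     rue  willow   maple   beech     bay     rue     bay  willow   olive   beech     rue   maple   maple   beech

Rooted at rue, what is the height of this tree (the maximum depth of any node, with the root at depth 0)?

4

ivy sits deepest: rue – willow – beech – bay – ivy — 4 edges from the root.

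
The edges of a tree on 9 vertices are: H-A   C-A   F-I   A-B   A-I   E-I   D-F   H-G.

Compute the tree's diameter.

A longest path is G-H-A-I-F-D, with 5 edges.

5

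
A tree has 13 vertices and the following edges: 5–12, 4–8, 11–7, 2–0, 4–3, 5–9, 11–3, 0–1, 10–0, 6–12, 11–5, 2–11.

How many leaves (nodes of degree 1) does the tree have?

6

The leaves are 1, 6, 7, 8, 9, 10.
That is 6 leaves.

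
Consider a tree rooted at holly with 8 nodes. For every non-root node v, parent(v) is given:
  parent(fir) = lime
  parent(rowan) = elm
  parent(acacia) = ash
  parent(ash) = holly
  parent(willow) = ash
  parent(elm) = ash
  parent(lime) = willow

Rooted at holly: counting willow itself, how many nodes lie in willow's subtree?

3

Descendants of willow (including itself): willow, lime, fir. That's 3.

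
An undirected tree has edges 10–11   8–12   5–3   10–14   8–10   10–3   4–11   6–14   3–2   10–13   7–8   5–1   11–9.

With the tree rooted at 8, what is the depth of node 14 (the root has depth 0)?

2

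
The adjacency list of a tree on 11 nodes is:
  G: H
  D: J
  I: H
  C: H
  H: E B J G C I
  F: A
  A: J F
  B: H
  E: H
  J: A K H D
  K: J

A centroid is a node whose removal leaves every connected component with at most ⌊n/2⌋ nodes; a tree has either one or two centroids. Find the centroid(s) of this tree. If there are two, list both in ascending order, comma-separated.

H

Delete H: the remaining components have sizes 5, 1, 1, 1, 1, 1. Max 5 ≤ 5, so H is a centroid.
Every other node leaves some component of size > 5, so the centroid is unique.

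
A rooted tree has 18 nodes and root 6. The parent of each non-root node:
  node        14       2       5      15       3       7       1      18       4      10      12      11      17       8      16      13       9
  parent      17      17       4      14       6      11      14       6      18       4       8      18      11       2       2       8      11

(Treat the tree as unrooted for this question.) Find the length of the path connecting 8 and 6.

5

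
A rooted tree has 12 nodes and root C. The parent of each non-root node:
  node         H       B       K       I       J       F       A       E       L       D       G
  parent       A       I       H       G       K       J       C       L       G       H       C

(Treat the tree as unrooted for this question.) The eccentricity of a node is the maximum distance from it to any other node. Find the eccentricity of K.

The node farthest from K is E (B also at distance 6), via K-H-A-C-G-L-E — 6 edges.

6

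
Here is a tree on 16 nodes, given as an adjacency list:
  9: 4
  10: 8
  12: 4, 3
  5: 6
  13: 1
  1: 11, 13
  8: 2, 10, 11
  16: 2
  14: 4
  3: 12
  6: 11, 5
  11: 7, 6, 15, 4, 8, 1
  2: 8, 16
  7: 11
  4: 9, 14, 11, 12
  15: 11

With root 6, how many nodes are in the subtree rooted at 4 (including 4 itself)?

5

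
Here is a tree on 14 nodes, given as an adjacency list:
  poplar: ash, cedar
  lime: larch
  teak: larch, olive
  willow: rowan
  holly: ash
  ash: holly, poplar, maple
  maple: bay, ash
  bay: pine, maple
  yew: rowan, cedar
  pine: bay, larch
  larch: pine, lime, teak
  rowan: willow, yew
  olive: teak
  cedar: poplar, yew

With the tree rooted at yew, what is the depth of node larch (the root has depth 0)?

7

yew–cedar–poplar–ash–maple–bay–pine–larch — 7 edges.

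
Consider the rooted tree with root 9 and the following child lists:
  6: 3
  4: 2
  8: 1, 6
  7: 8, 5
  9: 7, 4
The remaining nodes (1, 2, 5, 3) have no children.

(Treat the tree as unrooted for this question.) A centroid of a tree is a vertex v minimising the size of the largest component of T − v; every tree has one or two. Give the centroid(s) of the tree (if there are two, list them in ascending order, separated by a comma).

Removing 7 splits the tree into components of sizes 4, 3, 1; the largest is 4 ≤ ⌊9/2⌋ = 4.
Every other node leaves some component of size > 4, so the centroid is unique.

7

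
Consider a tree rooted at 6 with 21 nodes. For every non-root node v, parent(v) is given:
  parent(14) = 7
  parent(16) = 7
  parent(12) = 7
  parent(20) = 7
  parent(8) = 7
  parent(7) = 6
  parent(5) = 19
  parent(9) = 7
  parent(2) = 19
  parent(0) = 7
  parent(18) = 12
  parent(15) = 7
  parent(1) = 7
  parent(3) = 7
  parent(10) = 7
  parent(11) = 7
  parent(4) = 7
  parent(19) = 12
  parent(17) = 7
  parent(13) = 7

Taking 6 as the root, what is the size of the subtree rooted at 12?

12's subtree: {12, 19, 18, 5, 2}, size 5.

5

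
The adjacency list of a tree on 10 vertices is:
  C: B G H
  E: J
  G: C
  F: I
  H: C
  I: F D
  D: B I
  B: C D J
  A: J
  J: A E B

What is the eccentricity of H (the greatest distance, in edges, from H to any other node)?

5

Distances from H peak at 5, attained at F.
H–C–B–D–I–F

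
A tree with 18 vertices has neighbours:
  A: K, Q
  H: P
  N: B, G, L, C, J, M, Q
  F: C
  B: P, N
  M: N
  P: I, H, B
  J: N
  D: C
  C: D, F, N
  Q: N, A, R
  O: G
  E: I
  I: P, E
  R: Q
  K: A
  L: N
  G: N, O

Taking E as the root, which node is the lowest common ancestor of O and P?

Ancestors of O (toward the root): O, G, N, B, P, I, E.
Ancestors of P: P, I, E.
The deepest node appearing in both lists is P.

P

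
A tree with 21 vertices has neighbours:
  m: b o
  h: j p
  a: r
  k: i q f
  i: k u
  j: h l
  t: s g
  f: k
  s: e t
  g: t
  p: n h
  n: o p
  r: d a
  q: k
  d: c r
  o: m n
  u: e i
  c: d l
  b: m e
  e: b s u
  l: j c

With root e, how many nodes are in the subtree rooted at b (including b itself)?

The subtree rooted at b contains: b, m, o, n, p, h, j, l, c, d, r, a — 12 nodes.

12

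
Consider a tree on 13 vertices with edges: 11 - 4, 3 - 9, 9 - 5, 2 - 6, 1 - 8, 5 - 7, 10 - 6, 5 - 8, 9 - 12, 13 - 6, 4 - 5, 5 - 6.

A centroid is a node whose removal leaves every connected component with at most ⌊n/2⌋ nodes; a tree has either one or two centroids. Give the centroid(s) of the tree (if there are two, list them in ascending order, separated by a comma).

If 5 is removed the pieces have sizes 4, 3, 2, 2, 1, all ≤ ⌊13/2⌋ = 6.
Every other node leaves some component of size > 6, so the centroid is unique.

5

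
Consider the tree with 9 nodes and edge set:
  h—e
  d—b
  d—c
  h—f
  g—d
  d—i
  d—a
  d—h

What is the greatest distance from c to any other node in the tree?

The node farthest from c is e (f also at distance 3), via c-d-h-e — 3 edges.

3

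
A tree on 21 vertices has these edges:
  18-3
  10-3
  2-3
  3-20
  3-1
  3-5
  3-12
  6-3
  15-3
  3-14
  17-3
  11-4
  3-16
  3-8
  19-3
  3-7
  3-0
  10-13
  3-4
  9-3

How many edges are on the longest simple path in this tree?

Starting from 11, a farthest node is 13 at distance 4.
One longest path: 11 - 4 - 3 - 10 - 13.
So the diameter is 4.

4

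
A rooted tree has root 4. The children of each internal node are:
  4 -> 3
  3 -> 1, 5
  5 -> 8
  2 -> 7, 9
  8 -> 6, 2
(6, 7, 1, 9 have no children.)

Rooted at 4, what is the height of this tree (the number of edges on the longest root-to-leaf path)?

5

A deepest node is 9, reached by 4–3–5–8–2–9.
That path has 5 edges, so the height is 5.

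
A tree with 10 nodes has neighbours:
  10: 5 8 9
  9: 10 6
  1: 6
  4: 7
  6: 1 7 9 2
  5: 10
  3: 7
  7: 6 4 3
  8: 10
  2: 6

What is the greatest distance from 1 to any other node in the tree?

The node farthest from 1 is 8 (5 also at distance 4), via 1-6-9-10-8 — 4 edges.

4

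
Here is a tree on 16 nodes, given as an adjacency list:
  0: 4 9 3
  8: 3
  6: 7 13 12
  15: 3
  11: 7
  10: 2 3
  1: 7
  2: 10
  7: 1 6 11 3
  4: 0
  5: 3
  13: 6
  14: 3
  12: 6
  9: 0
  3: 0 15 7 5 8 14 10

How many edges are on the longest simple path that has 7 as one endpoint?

3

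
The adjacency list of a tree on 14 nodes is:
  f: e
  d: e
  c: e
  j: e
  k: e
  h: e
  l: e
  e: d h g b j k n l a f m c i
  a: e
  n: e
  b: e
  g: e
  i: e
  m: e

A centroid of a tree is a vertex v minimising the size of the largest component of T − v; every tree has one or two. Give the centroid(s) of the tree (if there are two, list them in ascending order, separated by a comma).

e

Delete e: the remaining components have sizes 1, 1, 1, 1, 1, 1, 1, 1, 1, 1, 1, 1, 1. Max 1 ≤ 7, so e is a centroid.
Every other node leaves some component of size > 7, so the centroid is unique.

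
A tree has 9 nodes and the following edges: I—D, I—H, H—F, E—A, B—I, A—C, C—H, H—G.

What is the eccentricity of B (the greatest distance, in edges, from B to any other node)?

Distances from B peak at 5, attained at E.
B – I – H – C – A – E

5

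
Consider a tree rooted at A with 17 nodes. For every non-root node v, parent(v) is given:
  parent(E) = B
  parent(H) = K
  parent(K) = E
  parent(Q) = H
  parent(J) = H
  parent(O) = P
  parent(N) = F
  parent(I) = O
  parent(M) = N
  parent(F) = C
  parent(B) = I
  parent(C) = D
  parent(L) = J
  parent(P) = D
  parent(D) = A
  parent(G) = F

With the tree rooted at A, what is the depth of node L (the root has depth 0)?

Path from A to L: A → D → P → O → I → B → E → K → H → J → L, which has 10 edges.

10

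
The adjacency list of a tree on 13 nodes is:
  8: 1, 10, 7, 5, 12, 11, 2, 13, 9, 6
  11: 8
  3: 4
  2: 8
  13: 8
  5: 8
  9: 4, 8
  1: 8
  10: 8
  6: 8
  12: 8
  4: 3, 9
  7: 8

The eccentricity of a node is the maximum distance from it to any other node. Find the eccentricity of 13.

4

Distances from 13 peak at 4, attained at 3.
13-8-9-4-3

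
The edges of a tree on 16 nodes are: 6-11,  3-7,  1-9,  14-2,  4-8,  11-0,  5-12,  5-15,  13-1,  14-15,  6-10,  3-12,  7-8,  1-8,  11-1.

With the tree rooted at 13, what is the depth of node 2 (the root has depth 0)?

9

Climbing from 2 to the root: 2–14–15–5–12–3–7–8–1–13. That's 9 steps.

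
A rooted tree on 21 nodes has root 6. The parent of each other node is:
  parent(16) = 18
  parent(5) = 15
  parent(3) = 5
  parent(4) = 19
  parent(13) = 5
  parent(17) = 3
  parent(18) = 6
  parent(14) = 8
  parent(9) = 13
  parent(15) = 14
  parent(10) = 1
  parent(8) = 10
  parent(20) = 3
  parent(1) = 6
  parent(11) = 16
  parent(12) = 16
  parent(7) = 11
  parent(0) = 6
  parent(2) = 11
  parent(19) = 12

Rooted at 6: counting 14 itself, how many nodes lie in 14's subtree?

8

The subtree rooted at 14 contains: 14, 15, 5, 3, 13, 17, 20, 9 — 8 nodes.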